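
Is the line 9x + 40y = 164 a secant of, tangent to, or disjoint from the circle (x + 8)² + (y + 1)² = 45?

Substituting the line into the circle gives 1681x² + 21928x + 72016 = 0.
Δ = 480837184 − 484235584 = −3398400.
No real roots: the line does not meet the circle.

disjoint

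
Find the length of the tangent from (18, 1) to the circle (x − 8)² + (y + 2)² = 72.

√37

With centre O = (8, −2), |OP|² = 109 and r² = 72.
By the tangent–radius right angle, tangent length = √(|PO|² − r²) = √37.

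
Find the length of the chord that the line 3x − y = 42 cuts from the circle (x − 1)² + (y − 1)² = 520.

12√10

Express y = 3x − 42 and substitute into the circle:
10x² − 260x + 1330 = 0  ⟹  x² − 26x + 133 = 0
x = 19 or x = 7, giving (19, 15) and (7, −21).
|(19, 15) − (7, −21)| = √((12)² + (36)²) = 12√10.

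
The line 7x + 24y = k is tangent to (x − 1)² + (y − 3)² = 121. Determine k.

Tangency holds when the distance from the centre (1, 3) to the line equals the radius 11:
|7·1 + 24·3 − k| / √625 = 11
|k − (79)| = 11·25, so k = 354 or k = −196.

k = −196 or k = 354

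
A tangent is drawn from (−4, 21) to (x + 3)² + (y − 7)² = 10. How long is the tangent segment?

√187

Centre (−3, 7), r² = 10. |PO|² = (−1)² + (14)² = 197.
Power of the point: PT² = |PO|² − r² = 187, so PT = √187.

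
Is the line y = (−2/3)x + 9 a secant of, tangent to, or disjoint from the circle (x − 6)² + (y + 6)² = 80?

disjoint

Substituting the line into the circle gives 13x² − 288x + 1629 = 0.
Discriminant = (−288)² − 4·13·(1629) = −1764 < 0.
No real roots: the line does not meet the circle.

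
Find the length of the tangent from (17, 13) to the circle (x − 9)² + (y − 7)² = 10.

The centre is (9, 7) and r = √10. The square of the distance from P to the centre is 64 + 36 = 100.
The tangent meets the radius at right angles, so tangent² = |PO|² − r² = 100 − 10 = 90.

3√10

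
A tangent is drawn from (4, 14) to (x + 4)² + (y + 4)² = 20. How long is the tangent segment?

With centre O = (−4, −4), |OP|² = 388 and r² = 20.
By the tangent–radius right angle, tangent length = √(|PO|² − r²) = √368 = 4√23.

4√23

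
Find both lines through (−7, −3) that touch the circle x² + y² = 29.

Let a tangent through (−7, −3) have slope m. Its distance from (0, 0) must equal √29:
[m·(7) − (3)]² = 29(m² + 1)
10m² − 21m − 10 = 0, so m = 5/2 or m = −2/5.
Through (−7, −3) these give 5x − 2y = −29 and 2x + 5y = −29.

5x − 2y = −29 and 2x + 5y = −29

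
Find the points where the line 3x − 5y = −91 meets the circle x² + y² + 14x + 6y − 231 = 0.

(−22, 5) and (−7, 14)

Substitute y = (91 + 3x)/5:
34x² + 986x + 5236 = 0  ⟹  x² + 29x + 154 = 0
x = −7 or x = −22, giving (−7, 14) and (−22, 5).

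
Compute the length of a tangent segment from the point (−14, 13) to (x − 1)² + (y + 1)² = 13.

2√102

Centre (1, −1), r² = 13. |PO|² = (−15)² + (14)² = 421.
By the tangent–radius right angle, tangent length = √(|PO|² − r²) = √408 = 2√102.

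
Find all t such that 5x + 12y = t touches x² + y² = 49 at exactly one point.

t = −91 or t = 91

For a tangent, require d(centre, line) = r = 7.
|5·0 + 12·0 − t| / √169 = 7
|t| = 7·13, so t = 91 or t = −91.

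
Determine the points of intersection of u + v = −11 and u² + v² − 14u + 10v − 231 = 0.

(−10, −1) and (11, −22)

From the line, v = −u − 11. Substituting:
2u² − 2u − 220 = 0  ⟹  u² − u − 110 = 0
u = 11 or u = −10, giving (11, −22) and (−10, −1).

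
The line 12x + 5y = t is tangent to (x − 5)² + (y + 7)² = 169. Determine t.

Tangency holds when the distance from the centre (5, −7) to the line equals the radius 13:
|12·5 + 5·(−7) − t| / √169 = 13
|t − (25)| = 13·13, so t = 194 or t = −144.

t = −144 or t = 194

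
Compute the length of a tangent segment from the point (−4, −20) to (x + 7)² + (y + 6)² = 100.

The centre is (−7, −6) and r = 10. The square of the distance from P to the centre is 9 + 196 = 205.
Power of the point: PT² = |PO|² − r² = 105, so PT = √105.

√105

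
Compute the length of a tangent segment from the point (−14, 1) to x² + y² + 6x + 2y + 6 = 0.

11

Centre (−3, −1), r² = 4. |PO|² = (−11)² + (2)² = 125.
The tangent meets the radius at right angles, so tangent² = |PO|² − r² = 125 − 4 = 121.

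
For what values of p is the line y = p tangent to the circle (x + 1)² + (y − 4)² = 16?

For a tangent, require d(centre, line) = r = 4.
|0·(−1) + 1·4 − p| / √1 = 4
|p − (4)| = 4, so p = 8 or p = 0.

p = 0 or p = 8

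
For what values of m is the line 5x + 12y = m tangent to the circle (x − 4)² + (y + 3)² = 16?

m = −68 or m = 36

The line touches the circle iff its distance from (4, −3) is 4:
|5·4 + 12·(−3) − m| / √169 = 4
|m − (−16)| = 4·13, so m = 36 or m = −68.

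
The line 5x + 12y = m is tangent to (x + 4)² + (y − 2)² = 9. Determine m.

Tangency holds when the distance from the centre (−4, 2) to the line equals the radius 3:
|5·(−4) + 12·2 − m| / √169 = 3
|m − (4)| = 3·13, so m = 43 or m = −35.

m = −35 or m = 43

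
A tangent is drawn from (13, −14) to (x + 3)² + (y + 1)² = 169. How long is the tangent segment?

The centre is (−3, −1) and r = 13. The square of the distance from P to the centre is 256 + 169 = 425.
Power of the point: PT² = |PO|² − r² = 256, so PT = 16.

16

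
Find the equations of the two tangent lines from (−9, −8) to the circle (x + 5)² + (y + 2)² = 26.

Let a tangent through (−9, −8) have slope m. Its distance from (−5, −2) must equal √26:
[m·(4) − (6)]² = 26(m² + 1)
5m² + 24m − 5 = 0, so m = −5 or m = 1/5.
Through (−9, −8) these give 5x + y = −53 and x − 5y = 31.

5x + y = −53 and x − 5y = 31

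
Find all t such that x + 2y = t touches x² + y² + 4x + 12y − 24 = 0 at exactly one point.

For a tangent, require d(centre, line) = r = 8.
|1·(−2) + 2·(−6) − t| / √5 = 8
|t − (−14)| = 8√5.

t = −14 ± 8√5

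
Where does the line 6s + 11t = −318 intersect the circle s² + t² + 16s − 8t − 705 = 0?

From the line, t = (−318 − 6s)/11. Substituting:
157s² + 6280s + 43803 = 0  ⟹  s² + 40s + 279 = 0
s = −9 or s = −31, giving (−9, −24) and (−31, −12).

(−31, −12) and (−9, −24)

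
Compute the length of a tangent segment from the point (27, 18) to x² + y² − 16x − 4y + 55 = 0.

The centre is (8, 2) and r = √13. The square of the distance from P to the centre is 361 + 256 = 617.
The tangent meets the radius at right angles, so tangent² = |PO|² − r² = 617 − 13 = 604.

2√151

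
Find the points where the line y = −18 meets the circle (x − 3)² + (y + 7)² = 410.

(−14, −18) and (20, −18)

From the line, y = −18. Substituting:
x² − 6x − 280 = 0
x = 20 or x = −14, giving (20, −18) and (−14, −18).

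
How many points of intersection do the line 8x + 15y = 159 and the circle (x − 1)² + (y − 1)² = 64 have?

Centre (1, 1), r² = 64. Distance² from centre to line = (−136)²/289 = 64.
Since d² = r², the line is tangent.

1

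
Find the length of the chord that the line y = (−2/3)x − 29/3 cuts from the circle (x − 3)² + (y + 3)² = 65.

2√13

The distance from (3, −3) to the line is 26/√13, and r² = 65.
Chord = 2√(r² − d²) = 2·√(13) = 2√13.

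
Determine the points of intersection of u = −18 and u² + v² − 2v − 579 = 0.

(−18, −15) and (−18, 17)

The line gives u = −18. Substituting into the circle:
v² − 2v − 255 = 0
v = 17 or v = −15, giving (−18, 17) and (−18, −15).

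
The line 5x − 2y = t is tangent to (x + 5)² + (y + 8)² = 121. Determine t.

The line touches the circle iff its distance from (−5, −8) is 11:
|5·(−5) − 2·(−8) − t| / √29 = 11
|t − (−9)| = 11√29.

t = −9 ± 11√29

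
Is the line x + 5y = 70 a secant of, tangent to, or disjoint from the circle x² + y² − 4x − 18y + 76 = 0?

disjoint

Centre (2, 9), r² = 9. Distance² from centre to line = (−23)²/26 = 529/26.
Since d² > r², the line lies outside the circle.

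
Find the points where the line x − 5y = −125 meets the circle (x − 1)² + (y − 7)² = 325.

(−5, 24) and (0, 25)

From the line, y = (125 + x)/5. Substituting:
26x² + 130x = 0  ⟹  x² + 5x = 0
x = 0 or x = −5, giving (0, 25) and (−5, 24).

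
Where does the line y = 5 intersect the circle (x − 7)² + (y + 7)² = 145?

(6, 5) and (8, 5)

From the line, y = 5. Substituting:
x² − 14x + 48 = 0
x = 8 or x = 6, giving (8, 5) and (6, 5).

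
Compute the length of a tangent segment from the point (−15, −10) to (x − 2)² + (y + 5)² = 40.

√274

With centre O = (2, −5), |OP|² = 314 and r² = 40.
By the tangent–radius right angle, tangent length = √(|PO|² − r²) = √274.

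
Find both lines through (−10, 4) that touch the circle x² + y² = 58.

Write the tangent as mx − y + (4 − m·(−10)) = 0 and set its distance from the centre to √58:
(10m − (−4))² = 58(m² + 1)
21m² + 40m − 21 = 0, so m = 3/7 or m = −7/3.
With m = 3/7: 3x − 7y = −58. With m = −7/3: 7x + 3y = −58.

3x − 7y = −58 and 7x + 3y = −58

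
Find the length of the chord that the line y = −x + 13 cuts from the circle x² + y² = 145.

11√2

Centre (0, 0), r² = 145. Perpendicular distance d from centre to line = |−13| / √2 = 13/√2.
Half the chord is √(r² − d²) = √(121/2), so the full chord is 11√2.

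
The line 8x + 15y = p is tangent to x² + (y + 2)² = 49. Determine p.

For a tangent, require d(centre, line) = r = 7.
|8·0 + 15·(−2) − p| / √289 = 7
|p − (−30)| = 7·17, so p = 89 or p = −149.

p = −149 or p = 89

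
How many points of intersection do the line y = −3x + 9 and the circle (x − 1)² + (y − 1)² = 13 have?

2

d² = (3·1 + 1·1 − (9))²/10 = 5/2; r² = 13.
Since d² < r², the line cuts the circle twice.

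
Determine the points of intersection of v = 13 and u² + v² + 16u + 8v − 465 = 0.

Substitute v = 13:
u² + 16u − 192 = 0
u = 8 or u = −24, giving (8, 13) and (−24, 13).

(−24, 13) and (8, 13)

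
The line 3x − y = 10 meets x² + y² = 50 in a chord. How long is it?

4√10

The distance from (0, 0) to the line is 10/√10, and r² = 50.
Chord = 2√(r² − d²) = 2·√(40) = 4√10.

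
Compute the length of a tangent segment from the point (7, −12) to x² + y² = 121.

With centre O = (0, 0), |OP|² = 193 and r² = 121.
The tangent meets the radius at right angles, so tangent² = |PO|² − r² = 193 − 121 = 72.

6√2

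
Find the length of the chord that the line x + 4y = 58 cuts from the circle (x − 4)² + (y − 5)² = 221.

6√17

The distance from (4, 5) to the line is 34/√17, and r² = 221.
Chord = 2√(r² − d²) = 2·√(153) = 6√17.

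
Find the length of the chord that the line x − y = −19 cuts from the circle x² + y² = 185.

The distance from (0, 0) to the line is 19/√2, and r² = 185.
Chord = 2√(r² − d²) = 2·√(9/2) = 3√2.

3√2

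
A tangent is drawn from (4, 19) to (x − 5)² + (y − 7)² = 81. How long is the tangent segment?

With centre O = (5, 7), |OP|² = 145 and r² = 81.
The tangent meets the radius at right angles, so tangent² = |PO|² − r² = 145 − 81 = 64.

8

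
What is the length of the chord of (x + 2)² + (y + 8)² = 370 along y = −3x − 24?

12√10

The distance from (−2, −8) to the line is 10/√10, and r² = 370.
Chord = 2√(r² − d²) = 2·√(360) = 12√10.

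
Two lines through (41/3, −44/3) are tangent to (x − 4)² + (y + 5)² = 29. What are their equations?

Let a tangent through (41/3, −44/3) have slope m. Its distance from (4, −5) must equal √29:
(−29/3m − (29/3))² = 29(m² + 1)
10m² + 29m + 10 = 0, so m = −2/5 or m = −5/2.
Through (41/3, −44/3) these give 2x + 5y = −46 and 5x + 2y = 39.

2x + 5y = −46 and 5x + 2y = 39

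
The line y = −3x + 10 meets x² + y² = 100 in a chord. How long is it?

Centre (0, 0), r² = 100. Perpendicular distance d from centre to line = |−10| / √10 = 10/√10.
Chord = 2√(r² − d²) = 2·√(90) = 6√10.

6√10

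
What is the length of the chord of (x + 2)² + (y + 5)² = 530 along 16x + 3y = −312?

2√265

Substitute y = (−312 − 16x)/3:
265x² + 9540x + 83475 = 0  ⟹  x² + 36x + 315 = 0
x = −15 or x = −21, giving (−15, −24) and (−21, 8).
Chord length = distance between (−15, −24) and (−21, 8) = √1060 = 2√265.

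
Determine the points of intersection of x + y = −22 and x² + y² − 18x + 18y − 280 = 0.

Substitute y = −x − 22:
2x² + 8x − 192 = 0  ⟹  x² + 4x − 96 = 0
x = 8 or x = −12, giving (8, −30) and (−12, −10).

(−12, −10) and (8, −30)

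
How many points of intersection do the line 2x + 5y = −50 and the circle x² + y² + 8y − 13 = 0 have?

0

Centre (0, −4), r² = 29. Distance² from centre to line = (30)²/29 = 900/29.
Since d² > r², the line lies outside the circle.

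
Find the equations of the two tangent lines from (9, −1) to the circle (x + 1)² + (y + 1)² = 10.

x + 3y = 6 and x − 3y = 12

Write the tangent as mx − y + (−1 − m·(9)) = 0 and set its distance from the centre to √10:
[m·(−10) − (0)]² = 10(m² + 1)
9m² − 1 = 0, so m = −1/3 or m = 1/3.
Through (9, −1) these give x + 3y = 6 and x − 3y = 12.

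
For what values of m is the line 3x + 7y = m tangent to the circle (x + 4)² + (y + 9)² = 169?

m = −75 ± 13√58

The line touches the circle iff its distance from (−4, −9) is 13:
|3·(−4) + 7·(−9) − m| / √58 = 13
|m − (−75)| = 13√58.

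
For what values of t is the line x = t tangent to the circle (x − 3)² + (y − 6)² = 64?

For a tangent, require d(centre, line) = r = 8.
|1·3 + 0·6 − t| / √1 = 8
|t − (3)| = 8, so t = 11 or t = −5.

t = −5 or t = 11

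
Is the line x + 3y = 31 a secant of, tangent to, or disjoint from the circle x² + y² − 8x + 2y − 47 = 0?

Centre (4, −1), r² = 64. Distance² from centre to line = (−30)²/10 = 90.
Since d² > r², the line lies outside the circle.

disjoint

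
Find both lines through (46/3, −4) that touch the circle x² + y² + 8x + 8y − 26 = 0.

3x + 7y = 18 and 3x − 7y = 74

Write the tangent as mx − y + (−4 − m·(46/3)) = 0 and set its distance from the centre to √58:
[m·(−58/3) − (0)]² = 58(m² + 1)
49m² − 9 = 0, so m = −3/7 or m = 3/7.
Through (46/3, −4) these give 3x + 7y = 18 and 3x − 7y = 74.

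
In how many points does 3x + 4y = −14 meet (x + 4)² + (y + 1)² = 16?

d² = (3·(−4) + 4·(−1) − (−14))²/25 = 4/25; r² = 16.
Since d² < r², the line cuts the circle twice.

2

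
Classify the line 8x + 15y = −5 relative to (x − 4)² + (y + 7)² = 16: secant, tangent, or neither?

tangent

Substituting the line into the circle gives 289x² − 3400x + 10000 = 0.
Discriminant = (−3400)² − 4·289·(10000) = 0.
A repeated root: the line is tangent.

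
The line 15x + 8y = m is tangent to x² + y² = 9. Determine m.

m = −51 or m = 51

Tangency holds when the distance from the centre (0, 0) to the line equals the radius 3:
|15·0 + 8·0 − m| / √289 = 3
|m| = 3·17, so m = 51 or m = −51.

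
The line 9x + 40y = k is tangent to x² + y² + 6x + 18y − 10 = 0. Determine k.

k = −797 or k = 23

Tangency holds when the distance from the centre (−3, −9) to the line equals the radius 10:
|9·(−3) + 40·(−9) − k| / √1681 = 10
|k − (−387)| = 10·41, so k = 23 or k = −797.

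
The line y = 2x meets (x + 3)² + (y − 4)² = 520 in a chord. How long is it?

20√5

Substitute y = 2x:
5x² − 10x − 495 = 0  ⟹  x² − 2x − 99 = 0
x = 11 or x = −9, giving (11, 22) and (−9, −18).
|(11, 22) − (−9, −18)| = √((20)² + (40)²) = 20√5.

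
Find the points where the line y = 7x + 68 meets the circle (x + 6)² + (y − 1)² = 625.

Express y = 7x + 68 and substitute into the circle:
50x² + 950x + 3900 = 0  ⟹  x² + 19x + 78 = 0
x = −6 or x = −13, giving (−6, 26) and (−13, −23).

(−13, −23) and (−6, 26)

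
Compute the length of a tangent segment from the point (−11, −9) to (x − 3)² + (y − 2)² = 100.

With centre O = (3, 2), |OP|² = 317 and r² = 100.
By the tangent–radius right angle, tangent length = √(|PO|² − r²) = √217.

√217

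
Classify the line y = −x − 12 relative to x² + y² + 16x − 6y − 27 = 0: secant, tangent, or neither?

d² = (1·(−8) + 1·3 − (−12))²/2 = 49/2; r² = 100.
Since d² < r², the line cuts the circle twice.

secant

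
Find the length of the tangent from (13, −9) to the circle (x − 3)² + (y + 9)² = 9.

√91

Centre (3, −9), r² = 9. |PO|² = (10)² + (0)² = 100.
By the tangent–radius right angle, tangent length = √(|PO|² − r²) = √91.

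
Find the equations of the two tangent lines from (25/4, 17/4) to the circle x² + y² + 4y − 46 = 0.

x + 7y = 36 and 7x + y = 48

Let a tangent through (25/4, 17/4) have slope m. Its distance from (0, −2) must equal 5√2:
(−25/4m − (−25/4))² = 50(m² + 1)
7m² + 50m + 7 = 0, so m = −1/7 or m = −7.
Through (25/4, 17/4) these give x + 7y = 36 and 7x + y = 48.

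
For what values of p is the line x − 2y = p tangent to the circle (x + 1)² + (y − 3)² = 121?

The line touches the circle iff its distance from (−1, 3) is 11:
|1·(−1) − 2·3 − p| / √5 = 11
|p − (−7)| = 11√5.

p = −7 ± 11√5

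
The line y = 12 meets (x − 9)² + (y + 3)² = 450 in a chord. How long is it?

30

Express y = 12 and substitute into the circle:
x² − 18x − 144 = 0
x = 24 or x = −6, giving (24, 12) and (−6, 12).
|(24, 12) − (−6, 12)| = √((30)² + (0)²) = 30.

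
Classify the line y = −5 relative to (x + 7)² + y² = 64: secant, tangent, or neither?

Centre (−7, 0), r² = 64. Distance² from centre to line = (5)² = 25.
Since d² < r², the line cuts the circle twice.

secant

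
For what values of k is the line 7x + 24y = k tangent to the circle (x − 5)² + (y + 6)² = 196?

Tangency holds when the distance from the centre (5, −6) to the line equals the radius 14:
|7·5 + 24·(−6) − k| / √625 = 14
|k − (−109)| = 14·25, so k = 241 or k = −459.

k = −459 or k = 241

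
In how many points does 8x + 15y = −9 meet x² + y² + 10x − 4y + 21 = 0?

2

d² = (8·(−5) + 15·2 − (−9))²/289 = 1/289; r² = 8.
Since d² < r², the line cuts the circle twice.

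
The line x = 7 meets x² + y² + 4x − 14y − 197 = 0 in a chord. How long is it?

The line gives x = 7. Substituting into the circle:
y² − 14y − 120 = 0
y = 20 or y = −6, giving (7, 20) and (7, −6).
Chord length = distance between (7, 20) and (7, −6) = √676 = 26.

26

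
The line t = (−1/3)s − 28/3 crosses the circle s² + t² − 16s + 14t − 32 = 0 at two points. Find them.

Express t = (−28 − s)/3 and substitute into the circle:
10s² − 130s − 680 = 0  ⟹  s² − 13s − 68 = 0
s = 17 or s = −4, giving (17, −15) and (−4, −8).

(−4, −8) and (17, −15)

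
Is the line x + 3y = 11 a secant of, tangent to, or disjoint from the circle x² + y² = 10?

disjoint

Centre (0, 0), r² = 10. Distance² from centre to line = (−11)²/10 = 121/10.
Since d² > r², the line lies outside the circle.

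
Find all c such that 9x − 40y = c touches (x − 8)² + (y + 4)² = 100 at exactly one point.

c = −178 or c = 642

For a tangent, require d(centre, line) = r = 10.
|9·8 − 40·(−4) − c| / √1681 = 10
|c − (232)| = 10·41, so c = 642 or c = −178.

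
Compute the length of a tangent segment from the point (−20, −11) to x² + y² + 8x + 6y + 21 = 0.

Centre (−4, −3), r² = 4. |PO|² = (−16)² + (−8)² = 320.
The tangent meets the radius at right angles, so tangent² = |PO|² − r² = 320 − 4 = 316.

2√79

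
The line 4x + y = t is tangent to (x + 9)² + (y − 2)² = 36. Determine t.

t = −34 ± 6√17

For a tangent, require d(centre, line) = r = 6.
|4·(−9) + 1·2 − t| / √17 = 6
|t − (−34)| = 6√17.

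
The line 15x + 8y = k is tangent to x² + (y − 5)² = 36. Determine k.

The line touches the circle iff its distance from (0, 5) is 6:
|15·0 + 8·5 − k| / √289 = 6
|k − (40)| = 6·17, so k = 142 or k = −62.

k = −62 or k = 142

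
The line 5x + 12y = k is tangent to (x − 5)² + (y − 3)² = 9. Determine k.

The line touches the circle iff its distance from (5, 3) is 3:
|5·5 + 12·3 − k| / √169 = 3
|k − (61)| = 3·13, so k = 100 or k = 22.

k = 22 or k = 100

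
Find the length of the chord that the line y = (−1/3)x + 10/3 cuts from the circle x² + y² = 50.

4√10

Centre (0, 0), r² = 50. Perpendicular distance d from centre to line = |−10| / √10 = 10/√10.
Chord = 2√(r² − d²) = 2·√(40) = 4√10.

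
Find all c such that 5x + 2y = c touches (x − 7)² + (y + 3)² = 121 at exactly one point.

c = 29 ± 11√29

For a tangent, require d(centre, line) = r = 11.
|5·7 + 2·(−3) − c| / √29 = 11
|c − (29)| = 11√29.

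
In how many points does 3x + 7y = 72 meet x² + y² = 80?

0

d² = (3·0 + 7·0 − (72))²/58 = 2592/29; r² = 80.
Since d² > r², the line lies outside the circle.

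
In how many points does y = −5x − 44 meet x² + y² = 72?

d² = (5·0 + 1·0 − (−44))²/26 = 968/13; r² = 72.
Since d² > r², the line lies outside the circle.

0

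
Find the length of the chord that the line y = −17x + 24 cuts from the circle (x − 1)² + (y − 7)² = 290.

From the line, y = −17x + 24. Substituting:
290x² − 580x = 0  ⟹  x² − 2x = 0
x = 2 or x = 0, giving (2, −10) and (0, 24).
Chord length = distance between (2, −10) and (0, 24) = √1160 = 2√290.

2√290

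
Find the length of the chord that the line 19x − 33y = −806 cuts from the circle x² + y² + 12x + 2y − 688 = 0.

5√58

From the line, y = (806 + 19x)/33. Substituting:
1450x² + 44950x − 46400 = 0  ⟹  x² + 31x − 32 = 0
x = 1 or x = −32, giving (1, 25) and (−32, 6).
|(1, 25) − (−32, 6)| = √((33)² + (19)²) = 5√58.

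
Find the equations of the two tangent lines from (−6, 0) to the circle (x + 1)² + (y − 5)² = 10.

A line y − (0) = m(x − (−6)) is tangent when its distance from (−1, 5) is √10:
[m·(5) − (5)]² = 10(m² + 1)
3m² − 10m + 3 = 0, so m = 1/3 or m = 3.
With m = 1/3: x − 3y = −6. With m = 3: 3x − y = −18.

x − 3y = −6 and 3x − y = −18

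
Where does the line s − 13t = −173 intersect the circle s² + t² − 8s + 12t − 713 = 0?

(−17, 12) and (22, 15)

Express t = (173 + s)/13 and substitute into the circle:
170s² − 850s − 63580 = 0  ⟹  s² − 5s − 374 = 0
s = 22 or s = −17, giving (22, 15) and (−17, 12).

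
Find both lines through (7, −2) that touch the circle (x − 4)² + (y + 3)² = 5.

A line y − (−2) = m(x − (7)) is tangent when its distance from (4, −3) is √5:
[m·(−3) − (−1)]² = 5(m² + 1)
2m² − 3m − 2 = 0, so m = −1/2 or m = 2.
With m = −1/2: x + 2y = 3. With m = 2: 2x − y = 16.

x + 2y = 3 and 2x − y = 16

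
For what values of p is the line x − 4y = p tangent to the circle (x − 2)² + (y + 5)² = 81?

Tangency holds when the distance from the centre (2, −5) to the line equals the radius 9:
|1·2 − 4·(−5) − p| / √17 = 9
|p − (22)| = 9√17.

p = 22 ± 9√17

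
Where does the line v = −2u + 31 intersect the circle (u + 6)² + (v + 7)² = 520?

From the line, v = −2u + 31. Substituting:
5u² − 140u + 960 = 0  ⟹  u² − 28u + 192 = 0
u = 16 or u = 12, giving (16, −1) and (12, 7).

(12, 7) and (16, −1)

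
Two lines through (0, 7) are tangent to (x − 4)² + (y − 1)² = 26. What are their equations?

A line y − (7) = m(x − (0)) is tangent when its distance from (4, 1) is √26:
[m·(4) − (−6)]² = 26(m² + 1)
5m² − 24m − 5 = 0, so m = −1/5 or m = 5.
With m = −1/5: x + 5y = 35. With m = 5: 5x − y = −7.

x + 5y = 35 and 5x − y = −7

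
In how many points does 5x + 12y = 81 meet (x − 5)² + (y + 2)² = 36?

Substituting the line into the circle gives 169x² − 2490x + 9441 = 0.
Discriminant = (−2490)² − 4·169·(9441) = −182016 < 0.
No real roots: the line does not meet the circle.

0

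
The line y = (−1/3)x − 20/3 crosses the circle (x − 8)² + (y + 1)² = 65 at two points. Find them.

(4, −8) and (7, −9)

Express y = (−20 − x)/3 and substitute into the circle:
10x² − 110x + 280 = 0  ⟹  x² − 11x + 28 = 0
x = 7 or x = 4, giving (7, −9) and (4, −8).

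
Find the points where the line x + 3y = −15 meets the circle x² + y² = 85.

From the line, y = (−15 − x)/3. Substituting:
10x² + 30x − 540 = 0  ⟹  x² + 3x − 54 = 0
x = 6 or x = −9, giving (6, −7) and (−9, −2).

(−9, −2) and (6, −7)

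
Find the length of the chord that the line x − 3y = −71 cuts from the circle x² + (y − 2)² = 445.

3√10

The distance from (0, 2) to the line is 65/√10, and r² = 445.
Chord = 2√(r² − d²) = 2·√(45/2) = 3√10.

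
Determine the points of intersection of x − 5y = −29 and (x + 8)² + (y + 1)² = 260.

(−24, 1) and (6, 7)

Substitute y = (29 + x)/5:
26x² + 468x − 3744 = 0  ⟹  x² + 18x − 144 = 0
x = 6 or x = −24, giving (6, 7) and (−24, 1).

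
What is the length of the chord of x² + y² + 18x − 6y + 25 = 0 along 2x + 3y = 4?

4√13

Centre (−9, 3), r² = 65. Perpendicular distance d from centre to line = |−13| / √13 = 13/√13.
Half the chord is √(r² − d²) = √(52), so the full chord is 4√13.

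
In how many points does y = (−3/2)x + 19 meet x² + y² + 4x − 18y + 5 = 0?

2

Substituting the line into the circle gives 13x² − 104x + 96 = 0.
Δ = 10816 − 4992 = 5824.
Two real roots: the line is a secant.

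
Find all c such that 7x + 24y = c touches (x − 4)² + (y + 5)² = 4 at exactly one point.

c = −142 or c = −42

The line touches the circle iff its distance from (4, −5) is 2:
|7·4 + 24·(−5) − c| / √625 = 2
|c − (−92)| = 2·25, so c = −42 or c = −142.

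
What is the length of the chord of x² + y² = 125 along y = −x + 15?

Substitute y = −x + 15:
2x² − 30x + 100 = 0  ⟹  x² − 15x + 50 = 0
x = 10 or x = 5, giving (10, 5) and (5, 10).
Chord length = distance between (10, 5) and (5, 10) = √50 = 5√2.

5√2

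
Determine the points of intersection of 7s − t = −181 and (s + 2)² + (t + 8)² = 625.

From the line, t = 7s + 181. Substituting:
50s² + 2650s + 35100 = 0  ⟹  s² + 53s + 702 = 0
s = −26 or s = −27, giving (−26, −1) and (−27, −8).

(−27, −8) and (−26, −1)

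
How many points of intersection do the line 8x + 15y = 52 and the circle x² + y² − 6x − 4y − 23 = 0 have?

2

Centre (3, 2), r² = 36. Distance² from centre to line = (2)²/289 = 4/289.
Since d² < r², the line cuts the circle twice.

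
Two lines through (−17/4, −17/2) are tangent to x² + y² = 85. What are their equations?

6x + 7y = −85 and 2x + 9y = −85

Write the tangent as mx − y + (−17/2 − m·(−17/4)) = 0 and set its distance from the centre to √85:
[m·(17/4) − (17/2)]² = 85(m² + 1)
63m² + 68m + 12 = 0, so m = −6/7 or m = −2/9.
Through (−17/4, −17/2) these give 6x + 7y = −85 and 2x + 9y = −85.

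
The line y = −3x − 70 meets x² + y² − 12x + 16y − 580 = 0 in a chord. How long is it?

4√10

Centre (6, −8), r² = 680. Perpendicular distance d from centre to line = |80| / √10 = 80/√10.
Chord = 2√(r² − d²) = 2·√(40) = 4√10.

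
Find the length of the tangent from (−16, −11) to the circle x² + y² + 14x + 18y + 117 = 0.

Centre (−7, −9), r² = 13. |PO|² = (−9)² + (−2)² = 85.
The tangent meets the radius at right angles, so tangent² = |PO|² − r² = 85 − 13 = 72.

6√2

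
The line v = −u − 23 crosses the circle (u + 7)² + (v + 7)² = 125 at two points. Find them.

Substitute v = −u − 23:
2u² + 46u + 180 = 0  ⟹  u² + 23u + 90 = 0
u = −5 or u = −18, giving (−5, −18) and (−18, −5).

(−18, −5) and (−5, −18)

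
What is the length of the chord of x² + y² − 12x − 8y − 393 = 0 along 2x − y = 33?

16√5

The distance from (6, 4) to the line is 25/√5, and r² = 445.
Chord = 2√(r² − d²) = 2·√(320) = 16√5.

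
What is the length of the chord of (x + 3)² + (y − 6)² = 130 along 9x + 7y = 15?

From the line, y = (15 − 9x)/7. Substituting:
130x² + 780x − 5200 = 0  ⟹  x² + 6x − 40 = 0
x = 4 or x = −10, giving (4, −3) and (−10, 15).
|(4, −3) − (−10, 15)| = √((14)² + (−18)²) = 2√130.

2√130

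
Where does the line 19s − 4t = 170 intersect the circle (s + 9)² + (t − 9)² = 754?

(6, −14) and (14, 24)

Express t = (−170 + 19s)/4 and substitute into the circle:
377s² − 7540s + 31668 = 0  ⟹  s² − 20s + 84 = 0
s = 14 or s = 6, giving (14, 24) and (6, −14).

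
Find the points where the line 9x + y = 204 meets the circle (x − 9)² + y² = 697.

Substitute y = −9x + 204:
82x² − 3690x + 41000 = 0  ⟹  x² − 45x + 500 = 0
x = 25 or x = 20, giving (25, −21) and (20, 24).

(20, 24) and (25, −21)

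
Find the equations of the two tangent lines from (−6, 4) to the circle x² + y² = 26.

5x + y = −26 and x − 5y = −26

Write the tangent as mx − y + (4 − m·(−6)) = 0 and set its distance from the centre to √26:
(6m − (−4))² = 26(m² + 1)
5m² + 24m − 5 = 0, so m = −5 or m = 1/5.
Through (−6, 4) these give 5x + y = −26 and x − 5y = −26.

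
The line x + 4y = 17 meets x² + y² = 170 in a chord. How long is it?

Substitute y = (17 − x)/4:
17x² − 34x − 2431 = 0  ⟹  x² − 2x − 143 = 0
x = 13 or x = −11, giving (13, 1) and (−11, 7).
|(13, 1) − (−11, 7)| = √((24)² + (−6)²) = 6√17.

6√17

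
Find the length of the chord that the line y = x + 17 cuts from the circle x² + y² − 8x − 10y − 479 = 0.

28√2

The distance from (4, 5) to the line is 16/√2, and r² = 520.
Half the chord is √(r² − d²) = √(392), so the full chord is 28√2.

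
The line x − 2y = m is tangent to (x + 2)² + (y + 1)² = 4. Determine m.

Tangency holds when the distance from the centre (−2, −1) to the line equals the radius 2:
|1·(−2) − 2·(−1) − m| / √5 = 2
|m| = 2√5.

m = ±2√5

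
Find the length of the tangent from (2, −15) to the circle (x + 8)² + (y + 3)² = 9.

The centre is (−8, −3) and r = 3. The square of the distance from P to the centre is 100 + 144 = 244.
Power of the point: PT² = |PO|² − r² = 235, so PT = √235.

√235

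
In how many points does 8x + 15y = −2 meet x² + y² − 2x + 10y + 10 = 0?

d² = (8·1 + 15·(−5) − (−2))²/289 = 4225/289; r² = 16.
Since d² < r², the line cuts the circle twice.

2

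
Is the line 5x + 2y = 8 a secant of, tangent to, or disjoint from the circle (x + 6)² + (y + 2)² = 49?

Substituting the line into the circle gives 29x² − 72x + 92 = 0.
Δ = 5184 − 10672 = −5488.
No real roots: the line does not meet the circle.

disjoint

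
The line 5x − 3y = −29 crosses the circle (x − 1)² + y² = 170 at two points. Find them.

(−10, −7) and (2, 13)

Express y = (29 + 5x)/3 and substitute into the circle:
34x² + 272x − 680 = 0  ⟹  x² + 8x − 20 = 0
x = 2 or x = −10, giving (2, 13) and (−10, −7).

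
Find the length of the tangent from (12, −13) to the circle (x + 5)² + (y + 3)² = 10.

With centre O = (−5, −3), |OP|² = 389 and r² = 10.
The tangent meets the radius at right angles, so tangent² = |PO|² − r² = 389 − 10 = 379.

√379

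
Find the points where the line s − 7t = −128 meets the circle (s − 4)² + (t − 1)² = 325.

Express t = (128 + s)/7 and substitute into the circle:
50s² − 150s − 500 = 0  ⟹  s² − 3s − 10 = 0
s = 5 or s = −2, giving (5, 19) and (−2, 18).

(−2, 18) and (5, 19)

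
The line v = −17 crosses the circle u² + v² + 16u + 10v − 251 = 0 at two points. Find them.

(−22, −17) and (6, −17)

Express v = −17 and substitute into the circle:
u² + 16u − 132 = 0
u = 6 or u = −22, giving (6, −17) and (−22, −17).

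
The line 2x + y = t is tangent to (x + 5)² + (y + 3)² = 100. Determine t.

t = −13 ± 10√5

The line touches the circle iff its distance from (−5, −3) is 10:
|2·(−5) + 1·(−3) − t| / √5 = 10
|t − (−13)| = 10√5.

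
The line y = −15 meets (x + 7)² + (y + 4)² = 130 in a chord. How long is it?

The distance from (−7, −4) to the line is 11, and r² = 130.
Half the chord is √(r² − d²) = √(9), so the full chord is 6.

6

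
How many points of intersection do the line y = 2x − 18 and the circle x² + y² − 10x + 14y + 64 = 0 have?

Substituting the line into the circle gives 5x² − 54x + 136 = 0.
Discriminant = (−54)² − 4·5·(136) = 196 > 0.
Two real roots: the line is a secant.

2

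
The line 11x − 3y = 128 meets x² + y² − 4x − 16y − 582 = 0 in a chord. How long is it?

4√130

Express y = (−128 + 11x)/3 and substitute into the circle:
130x² − 3380x + 17290 = 0  ⟹  x² − 26x + 133 = 0
x = 19 or x = 7, giving (19, 27) and (7, −17).
Chord length = distance between (19, 27) and (7, −17) = √2080 = 4√130.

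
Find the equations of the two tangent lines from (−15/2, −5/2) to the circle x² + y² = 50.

x + y = −10 and 7x − y = −50

Write the tangent as mx − y + (−5/2 − m·(−15/2)) = 0 and set its distance from the centre to 5√2:
(15/2m − (5/2))² = 50(m² + 1)
m² − 6m − 7 = 0, so m = −1 or m = 7.
Through (−15/2, −5/2) these give x + y = −10 and 7x − y = −50.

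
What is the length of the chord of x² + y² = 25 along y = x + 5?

5√2

Substitute y = x + 5:
2x² + 10x = 0  ⟹  x² + 5x = 0
x = 0 or x = −5, giving (0, 5) and (−5, 0).
Chord length = distance between (0, 5) and (−5, 0) = √50 = 5√2.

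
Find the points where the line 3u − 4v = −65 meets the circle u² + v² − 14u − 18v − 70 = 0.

Substitute v = (65 + 3u)/4:
25u² − 50u − 1575 = 0  ⟹  u² − 2u − 63 = 0
u = 9 or u = −7, giving (9, 23) and (−7, 11).

(−7, 11) and (9, 23)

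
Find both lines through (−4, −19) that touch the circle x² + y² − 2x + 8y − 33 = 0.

Write the tangent as mx − y + (−19 − m·(−4)) = 0 and set its distance from the centre to 5√2:
[m·(5) − (15)]² = 50(m² + 1)
m² + 6m − 7 = 0, so m = −7 or m = 1.
With m = −7: 7x + y = −47. With m = 1: x − y = 15.

7x + y = −47 and x − y = 15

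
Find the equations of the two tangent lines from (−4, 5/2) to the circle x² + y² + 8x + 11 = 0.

x − 2y = −9 and x + 2y = 1

A line y − (5/2) = m(x − (−4)) is tangent when its distance from (−4, 0) is √5:
(0m − (−5/2))² = 5(m² + 1)
4m² − 1 = 0, so m = 1/2 or m = −1/2.
Through (−4, 5/2) these give x − 2y = −9 and x + 2y = 1.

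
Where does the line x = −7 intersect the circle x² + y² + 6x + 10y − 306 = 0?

(−7, −23) and (−7, 13)

The line gives x = −7. Substituting into the circle:
y² + 10y − 299 = 0
y = 13 or y = −23, giving (−7, 13) and (−7, −23).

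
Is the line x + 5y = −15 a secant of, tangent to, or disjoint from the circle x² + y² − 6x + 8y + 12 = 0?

secant

Substituting the line into the circle gives 26x² − 160x − 75 = 0.
Δ = 25600 − (−7800) = 33400.
Two real roots: the line is a secant.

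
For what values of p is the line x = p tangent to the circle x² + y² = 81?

Tangency holds when the distance from the centre (0, 0) to the line equals the radius 9:
|1·0 + 0·0 − p| / √1 = 9
|p| = 9, so p = 9 or p = −9.

p = −9 or p = 9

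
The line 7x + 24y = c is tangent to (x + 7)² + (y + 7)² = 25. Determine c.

The line touches the circle iff its distance from (−7, −7) is 5:
|7·(−7) + 24·(−7) − c| / √625 = 5
|c − (−217)| = 5·25, so c = −92 or c = −342.

c = −342 or c = −92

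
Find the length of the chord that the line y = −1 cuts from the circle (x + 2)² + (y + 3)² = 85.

Substitute y = −1:
x² + 4x − 77 = 0
x = 7 or x = −11, giving (7, −1) and (−11, −1).
Chord length = distance between (7, −1) and (−11, −1) = √324 = 18.

18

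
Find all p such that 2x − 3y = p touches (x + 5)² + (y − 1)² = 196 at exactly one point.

p = −13 ± 14√13

Tangency holds when the distance from the centre (−5, 1) to the line equals the radius 14:
|2·(−5) − 3·1 − p| / √13 = 14
|p − (−13)| = 14√13.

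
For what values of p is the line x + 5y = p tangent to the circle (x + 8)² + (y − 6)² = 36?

Tangency holds when the distance from the centre (−8, 6) to the line equals the radius 6:
|1·(−8) + 5·6 − p| / √26 = 6
|p − (22)| = 6√26.

p = 22 ± 6√26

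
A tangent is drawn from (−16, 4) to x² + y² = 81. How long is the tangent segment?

√191

With centre O = (0, 0), |OP|² = 272 and r² = 81.
Power of the point: PT² = |PO|² − r² = 191, so PT = √191.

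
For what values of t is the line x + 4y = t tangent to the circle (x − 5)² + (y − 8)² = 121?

The line touches the circle iff its distance from (5, 8) is 11:
|1·5 + 4·8 − t| / √17 = 11
|t − (37)| = 11√17.

t = 37 ± 11√17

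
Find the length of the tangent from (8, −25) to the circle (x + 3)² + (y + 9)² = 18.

√359

The centre is (−3, −9) and r = 3√2. The square of the distance from P to the centre is 121 + 256 = 377.
By the tangent–radius right angle, tangent length = √(|PO|² − r²) = √359.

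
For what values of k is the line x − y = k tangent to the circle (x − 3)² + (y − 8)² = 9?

k = −5 ± 3√2

The line touches the circle iff its distance from (3, 8) is 3:
|1·3 − 1·8 − k| / √2 = 3
|k − (−5)| = 3√2.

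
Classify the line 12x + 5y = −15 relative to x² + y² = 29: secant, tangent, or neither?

secant

Centre (0, 0), r² = 29. Distance² from centre to line = (15)²/169 = 225/169.
Since d² < r², the line cuts the circle twice.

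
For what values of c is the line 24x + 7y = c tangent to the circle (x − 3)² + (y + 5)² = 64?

For a tangent, require d(centre, line) = r = 8.
|24·3 + 7·(−5) − c| / √625 = 8
|c − (37)| = 8·25, so c = 237 or c = −163.

c = −163 or c = 237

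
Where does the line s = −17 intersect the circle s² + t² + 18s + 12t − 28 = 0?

The line gives s = −17. Substituting into the circle:
t² + 12t − 45 = 0
t = 3 or t = −15, giving (−17, 3) and (−17, −15).

(−17, −15) and (−17, 3)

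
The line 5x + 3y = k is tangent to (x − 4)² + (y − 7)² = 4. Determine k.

k = 41 ± 2√34

Tangency holds when the distance from the centre (4, 7) to the line equals the radius 2:
|5·4 + 3·7 − k| / √34 = 2
|k − (41)| = 2√34.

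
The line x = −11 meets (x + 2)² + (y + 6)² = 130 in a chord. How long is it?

The line gives x = −11. Substituting into the circle:
y² + 12y − 13 = 0
y = 1 or y = −13, giving (−11, 1) and (−11, −13).
Chord length = distance between (−11, 1) and (−11, −13) = √196 = 14.

14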